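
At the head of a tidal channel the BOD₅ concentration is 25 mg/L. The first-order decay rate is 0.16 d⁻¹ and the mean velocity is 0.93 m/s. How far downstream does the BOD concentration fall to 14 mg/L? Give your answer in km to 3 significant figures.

From C = C₀·e^(−kt), t = ln(C₀/C)/k = ln(25/14)/0.16 = 0.5798/0.16 = 3.624 d.
Distance = v·t = 0.93 m/s × 3.131e+05 s = 2.912e+05 m = 291.2 km.

291 km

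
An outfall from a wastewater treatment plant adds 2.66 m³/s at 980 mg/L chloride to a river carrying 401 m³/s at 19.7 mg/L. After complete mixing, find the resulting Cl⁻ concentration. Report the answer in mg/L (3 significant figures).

26.0 mg/L

Flow-weighted mixing gives C = (2.66·980 + 401·19.7) / (2.66 + 401) = 1.051e+04/403.7 = 26.03 mg/L.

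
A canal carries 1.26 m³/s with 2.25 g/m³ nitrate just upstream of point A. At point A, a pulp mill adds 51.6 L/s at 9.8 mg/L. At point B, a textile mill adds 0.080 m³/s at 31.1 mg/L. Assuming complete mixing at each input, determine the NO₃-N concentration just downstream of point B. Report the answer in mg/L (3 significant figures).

4.19 mg/L

51.6 L/s = 0.0516 m³/s.
After input A: C = (1.26·2.25 + 0.0516·9.8) / 1.312 = 2.547 mg/L.
After input B: C = (1.312·2.547 + 0.08·31.1) / 1.392 = 4.188 mg/L.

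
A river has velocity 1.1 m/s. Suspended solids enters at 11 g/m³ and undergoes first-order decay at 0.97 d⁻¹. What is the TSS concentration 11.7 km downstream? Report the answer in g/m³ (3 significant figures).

9.76 g/m³

Travel time t = 11.7 km / 1.1 m/s = 1.17e+04/1.1 = 1.064e+04 s = 0.1231 d.
First-order decay: C = 11·exp(−0.97·0.1231) = 11·0.8874 = 9.762 g/m³.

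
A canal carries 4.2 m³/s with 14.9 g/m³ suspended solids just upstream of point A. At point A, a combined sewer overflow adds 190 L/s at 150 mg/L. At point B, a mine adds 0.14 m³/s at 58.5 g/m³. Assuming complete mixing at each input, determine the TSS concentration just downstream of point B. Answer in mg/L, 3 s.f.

190 L/s = 0.19 m³/s.
After input A: C = (4.2·14.9 + 0.19·150) / 4.39 = 20.75 mg/L.
After input B: C = (4.39·20.75 + 0.14·58.5) / 4.53 = 21.91 mg/L.

21.9 mg/L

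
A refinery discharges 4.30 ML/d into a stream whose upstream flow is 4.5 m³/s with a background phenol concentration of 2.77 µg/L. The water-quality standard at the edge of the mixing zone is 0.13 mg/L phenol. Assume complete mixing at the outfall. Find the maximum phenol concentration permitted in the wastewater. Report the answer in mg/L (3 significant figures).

11.6 mg/L

4.30 ML/d = 0.04977 m³/s.
2.77 µg/L = 0.00277 mg/L.
Mass balance: 0.13·4.55 = 0.04977·Cₑ + 4.5·0.00277.
Cₑ = (0.5915 − 0.01247) / 0.04977 = 11.63 mg/L.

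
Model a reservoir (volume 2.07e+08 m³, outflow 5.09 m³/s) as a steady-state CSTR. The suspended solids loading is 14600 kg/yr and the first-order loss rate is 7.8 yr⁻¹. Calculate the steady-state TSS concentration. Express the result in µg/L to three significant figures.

8.22 µg/L

Outflow Q = 5.09 m³/s × 3.156e+07 s/yr = 1.606e+08 m³/yr.
Steady-state CSTR mass balance: W = Q·C + k·V·C, so C = W/(Q + kV).
Q + kV = 1.606e+08 + 7.8·2.07e+08 = 1.775e+09 m³/yr.
C = 14600/1.775e+09 = 8.224e-06 kg/m³ = 0.008224 mg/L = 8.224 µg/L.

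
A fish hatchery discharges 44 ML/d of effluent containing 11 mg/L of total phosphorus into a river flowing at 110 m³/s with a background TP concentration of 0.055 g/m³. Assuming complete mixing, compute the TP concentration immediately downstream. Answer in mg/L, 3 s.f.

44 ML/d = 0.5093 m³/s.
Flow-weighted mixing gives C = (0.5093·11 + 110·0.055) / (0.5093 + 110) = 11.65/110.5 = 0.1054 mg/L.

0.105 mg/L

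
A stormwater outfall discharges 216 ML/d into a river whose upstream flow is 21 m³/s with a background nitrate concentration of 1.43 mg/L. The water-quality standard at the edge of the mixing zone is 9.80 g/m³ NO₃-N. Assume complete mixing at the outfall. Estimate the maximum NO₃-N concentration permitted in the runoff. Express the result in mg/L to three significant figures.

216 ML/d = 2.5 m³/s.
Mass balance: 9.8·23.5 = 2.5·Cₑ + 21·1.43.
Cₑ = (230.3 − 30.03) / 2.5 = 80.11 mg/L.

80.1 mg/L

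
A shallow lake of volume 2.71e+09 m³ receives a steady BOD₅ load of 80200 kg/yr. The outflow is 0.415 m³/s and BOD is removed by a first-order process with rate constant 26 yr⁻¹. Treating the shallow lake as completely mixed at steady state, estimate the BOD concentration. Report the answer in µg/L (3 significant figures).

1.14 µg/L

Outflow Q = 0.415 m³/s × 3.156e+07 s/yr = 1.31e+07 m³/yr.
Steady-state CSTR mass balance: W = Q·C + k·V·C, so C = W/(Q + kV).
Q + kV = 1.31e+07 + 26·2.71e+09 = 7.047e+10 m³/yr.
C = 80200/7.047e+10 = 1.138e-06 kg/m³ = 0.001138 mg/L = 1.138 µg/L.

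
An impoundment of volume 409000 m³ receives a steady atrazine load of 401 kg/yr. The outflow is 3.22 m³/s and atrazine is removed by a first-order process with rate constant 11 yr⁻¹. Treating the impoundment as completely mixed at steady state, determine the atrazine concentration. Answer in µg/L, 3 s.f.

Outflow Q = 3.22 m³/s × 3.156e+07 s/yr = 1.016e+08 m³/yr.
Steady-state CSTR mass balance: W = Q·C + k·V·C, so C = W/(Q + kV).
Q + kV = 1.016e+08 + 11·409000 = 1.061e+08 m³/yr.
C = 401/1.061e+08 = 3.779e-06 kg/m³ = 0.003779 mg/L = 3.779 µg/L.

3.78 µg/L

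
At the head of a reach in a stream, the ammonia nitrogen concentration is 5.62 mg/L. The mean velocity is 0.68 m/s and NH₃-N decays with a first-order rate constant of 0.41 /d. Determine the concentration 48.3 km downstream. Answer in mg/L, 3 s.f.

4.01 mg/L

Travel time t = 48.3 km / 0.68 m/s = 4.83e+04/0.68 = 7.103e+04 s = 0.8221 d.
First-order decay: C = 5.62·exp(−0.41·0.8221) = 5.62·0.7139 = 4.012 mg/L.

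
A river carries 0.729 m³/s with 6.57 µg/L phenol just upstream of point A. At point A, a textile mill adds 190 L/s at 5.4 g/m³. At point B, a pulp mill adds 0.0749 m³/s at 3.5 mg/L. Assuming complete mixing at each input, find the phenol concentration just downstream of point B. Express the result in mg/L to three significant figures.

1.30 mg/L

6.57 µg/L = 0.00657 mg/L.
190 L/s = 0.19 m³/s.
After input A: C = (0.729·0.00657 + 0.19·5.4) / 0.919 = 1.122 mg/L.
After input B: C = (0.919·1.122 + 0.0749·3.5) / 0.9939 = 1.301 mg/L.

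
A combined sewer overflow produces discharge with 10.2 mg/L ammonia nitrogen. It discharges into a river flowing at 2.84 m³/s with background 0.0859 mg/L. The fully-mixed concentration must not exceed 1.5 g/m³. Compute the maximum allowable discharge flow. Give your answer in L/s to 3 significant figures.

Mass balance at complete mixing: C_std·(Q_w + Q_r) = Q_w·C_e + Q_r·C_b.
Rearranging, Q_w = Q_r·(C_std − C_b)/(C_e − C_std) = 2.84·(1.5 − 0.0859) / (10.2 − 1.5) = 0.4616 m³/s.
= 461.6 L/s.

462 L/s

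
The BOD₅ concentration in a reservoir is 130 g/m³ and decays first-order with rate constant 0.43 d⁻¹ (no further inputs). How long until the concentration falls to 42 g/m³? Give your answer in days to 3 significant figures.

2.63 d

t = ln(C₀/C)/k = ln(130/42)/0.43 = 1.13/0.43 = 2.628 d.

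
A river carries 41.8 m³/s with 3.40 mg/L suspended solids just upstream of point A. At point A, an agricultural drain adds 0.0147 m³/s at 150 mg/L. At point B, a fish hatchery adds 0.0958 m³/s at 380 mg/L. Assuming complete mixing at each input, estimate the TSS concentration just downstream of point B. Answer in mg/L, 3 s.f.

4.31 mg/L

After input A: C = (41.8·3.4 + 0.0147·150) / 41.81 = 3.452 mg/L.
After input B: C = (41.81·3.452 + 0.0958·380) / 41.91 = 4.312 mg/L.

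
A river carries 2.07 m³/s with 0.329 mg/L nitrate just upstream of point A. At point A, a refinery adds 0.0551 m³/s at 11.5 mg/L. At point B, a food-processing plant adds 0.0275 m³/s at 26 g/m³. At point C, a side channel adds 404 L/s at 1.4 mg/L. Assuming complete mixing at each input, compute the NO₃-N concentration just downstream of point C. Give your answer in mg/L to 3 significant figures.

1.02 mg/L

After input A: C = (2.07·0.329 + 0.0551·11.5) / 2.125 = 0.6186 mg/L.
After input B: C = (2.125·0.6186 + 0.0275·26) / 2.153 = 0.9429 mg/L.
404 L/s = 0.404 m³/s.
After input C: C = (2.153·0.9429 + 0.404·1.4) / 2.557 = 1.015 mg/L.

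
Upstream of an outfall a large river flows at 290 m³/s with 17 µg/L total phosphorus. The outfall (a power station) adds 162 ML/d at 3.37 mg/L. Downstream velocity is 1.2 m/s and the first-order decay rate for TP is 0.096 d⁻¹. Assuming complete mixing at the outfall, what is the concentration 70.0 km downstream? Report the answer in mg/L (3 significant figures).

162 ML/d = 1.875 m³/s.
17 µg/L = 0.017 mg/L.
After complete mixing, C₀ = (1.875·3.37 + 290·0.017) / 291.9 = 0.03854 mg/L.
Travel time t = 7e+04 m / 1.2 m/s = 5.833e+04 s = 0.6752 d.
C = 0.03854·exp(−0.096·0.6752) = 0.03854·0.9372 = 0.03612 mg/L.

0.0361 mg/L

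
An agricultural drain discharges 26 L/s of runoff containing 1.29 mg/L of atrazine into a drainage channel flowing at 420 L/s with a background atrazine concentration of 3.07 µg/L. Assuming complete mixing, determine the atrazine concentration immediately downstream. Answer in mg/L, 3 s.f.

26 L/s = 0.026 m³/s.
420 L/s = 0.42 m³/s.
3.07 µg/L = 0.00307 mg/L.
Conservation of mass across the mixing zone: C = (0.026·1.29 + 0.42·0.00307) / (0.026 + 0.42) = 0.03483/0.446 = 0.07809 mg/L.

0.0781 mg/L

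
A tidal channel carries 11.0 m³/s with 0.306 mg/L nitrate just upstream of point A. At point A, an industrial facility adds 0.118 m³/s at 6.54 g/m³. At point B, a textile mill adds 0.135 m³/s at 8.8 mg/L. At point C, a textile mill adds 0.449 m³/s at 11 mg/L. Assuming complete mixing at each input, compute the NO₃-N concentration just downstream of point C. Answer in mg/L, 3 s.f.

After input A: C = (11·0.306 + 0.118·6.54) / 11.12 = 0.3722 mg/L.
After input B: C = (11.12·0.3722 + 0.135·8.8) / 11.25 = 0.4733 mg/L.
After input C: C = (11.25·0.4733 + 0.449·11) / 11.7 = 0.8772 mg/L.

0.877 mg/L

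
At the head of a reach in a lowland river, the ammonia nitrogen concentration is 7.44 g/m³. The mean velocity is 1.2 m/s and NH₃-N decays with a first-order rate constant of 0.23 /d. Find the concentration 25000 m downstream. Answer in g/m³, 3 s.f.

Travel time t = 25000 m / 1.2 m/s = 2.5e+04/1.2 = 2.083e+04 s = 0.2411 d.
First-order decay: C = 7.44·exp(−0.23·0.2411) = 7.44·0.9461 = 7.039 g/m³.

7.04 g/m³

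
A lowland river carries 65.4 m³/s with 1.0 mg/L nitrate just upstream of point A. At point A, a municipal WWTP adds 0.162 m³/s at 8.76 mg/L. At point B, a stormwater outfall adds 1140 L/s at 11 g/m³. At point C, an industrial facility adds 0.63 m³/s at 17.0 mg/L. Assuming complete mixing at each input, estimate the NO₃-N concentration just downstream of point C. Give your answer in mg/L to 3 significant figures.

1.34 mg/L

After input A: C = (65.4·1 + 0.162·8.76) / 65.56 = 1.019 mg/L.
1140 L/s = 1.14 m³/s.
After input B: C = (65.56·1.019 + 1.14·11) / 66.7 = 1.19 mg/L.
After input C: C = (66.7·1.19 + 0.63·17) / 67.33 = 1.338 mg/L.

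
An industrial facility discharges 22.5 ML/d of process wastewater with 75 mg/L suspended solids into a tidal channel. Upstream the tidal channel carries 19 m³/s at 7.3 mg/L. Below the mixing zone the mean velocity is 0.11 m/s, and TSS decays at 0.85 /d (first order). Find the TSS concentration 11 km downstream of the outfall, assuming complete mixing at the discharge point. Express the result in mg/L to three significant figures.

22.5 ML/d = 0.2604 m³/s.
After complete mixing, C₀ = (0.2604·75 + 19·7.3) / 19.26 = 8.215 mg/L.
Travel time t = 1.1e+04 m / 0.11 m/s = 1e+05 s = 1.157 d.
C = 8.215·exp(−0.85·1.157) = 8.215·0.3739 = 3.072 mg/L.

3.07 mg/L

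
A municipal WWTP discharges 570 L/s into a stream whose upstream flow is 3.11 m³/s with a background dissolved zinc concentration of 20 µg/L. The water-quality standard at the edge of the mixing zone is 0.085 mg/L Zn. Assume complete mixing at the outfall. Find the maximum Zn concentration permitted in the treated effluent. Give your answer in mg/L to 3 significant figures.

0.440 mg/L

570 L/s = 0.57 m³/s.
20 µg/L = 0.02 mg/L.
Mass balance: 0.085·3.68 = 0.57·Cₑ + 3.11·0.02.
Cₑ = (0.3128 − 0.0622) / 0.57 = 0.4396 mg/L.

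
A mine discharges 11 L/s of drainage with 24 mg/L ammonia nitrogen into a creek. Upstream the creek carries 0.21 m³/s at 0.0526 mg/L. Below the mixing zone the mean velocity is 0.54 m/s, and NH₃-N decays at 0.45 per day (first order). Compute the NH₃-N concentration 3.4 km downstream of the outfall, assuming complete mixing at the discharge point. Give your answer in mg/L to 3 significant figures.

11 L/s = 0.011 m³/s.
After complete mixing, C₀ = (0.011·24 + 0.21·0.0526) / 0.221 = 1.245 mg/L.
Travel time t = 3400 m / 0.54 m/s = 6296 s = 0.07287 d.
C = 1.245·exp(−0.45·0.07287) = 1.245·0.9677 = 1.204 mg/L.

1.20 mg/L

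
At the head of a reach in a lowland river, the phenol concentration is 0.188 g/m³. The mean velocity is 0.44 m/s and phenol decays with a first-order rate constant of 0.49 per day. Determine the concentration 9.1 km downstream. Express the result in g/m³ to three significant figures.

Travel time t = 9.1 km / 0.44 m/s = 9100/0.44 = 2.068e+04 s = 0.2394 d.
First-order decay: C = 0.188·exp(−0.49·0.2394) = 0.188·0.8893 = 0.1672 g/m³.

0.167 g/m³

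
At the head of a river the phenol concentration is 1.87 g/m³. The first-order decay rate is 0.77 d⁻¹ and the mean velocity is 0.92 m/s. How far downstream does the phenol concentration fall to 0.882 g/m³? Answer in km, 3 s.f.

77.6 km

From C = C₀·e^(−kt), t = ln(C₀/C)/k = ln(1.87/0.882)/0.77 = 0.7515/0.77 = 0.976 d.
Distance = v·t = 0.92 m/s × 8.432e+04 s = 7.758e+04 m = 77.58 km.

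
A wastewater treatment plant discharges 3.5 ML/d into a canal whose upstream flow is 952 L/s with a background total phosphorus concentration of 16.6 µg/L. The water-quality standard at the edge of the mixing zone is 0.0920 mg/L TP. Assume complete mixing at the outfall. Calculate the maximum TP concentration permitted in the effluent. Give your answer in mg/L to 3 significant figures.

1.86 mg/L

3.5 ML/d = 0.04051 m³/s.
952 L/s = 0.952 m³/s.
16.6 µg/L = 0.0166 mg/L.
Mass balance: 0.092·0.9925 = 0.04051·Cₑ + 0.952·0.0166.
Cₑ = (0.09131 − 0.0158) / 0.04051 = 1.864 mg/L.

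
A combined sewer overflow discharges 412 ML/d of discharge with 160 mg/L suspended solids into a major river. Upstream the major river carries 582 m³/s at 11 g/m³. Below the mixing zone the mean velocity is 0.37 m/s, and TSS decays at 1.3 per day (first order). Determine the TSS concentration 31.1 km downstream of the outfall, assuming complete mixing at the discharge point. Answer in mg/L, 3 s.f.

3.45 mg/L

412 ML/d = 4.769 m³/s.
After complete mixing, C₀ = (4.769·160 + 582·11) / 586.8 = 12.21 mg/L.
Travel time t = 3.11e+04 m / 0.37 m/s = 8.405e+04 s = 0.9728 d.
C = 12.21·exp(−1.3·0.9728) = 12.21·0.2823 = 3.447 mg/L.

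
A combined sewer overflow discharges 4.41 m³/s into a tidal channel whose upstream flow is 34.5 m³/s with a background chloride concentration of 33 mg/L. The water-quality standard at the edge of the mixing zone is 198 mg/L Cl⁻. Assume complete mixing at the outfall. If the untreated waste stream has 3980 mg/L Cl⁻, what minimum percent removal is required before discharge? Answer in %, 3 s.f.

62.6 %

Mass balance: 198·38.91 = 4.41·Cₑ + 34.5·33.
Cₑ = (7704 − 1138) / 4.41 = 1489 mg/L.
Required removal = 1 − 1489/3980 = 62.59 %.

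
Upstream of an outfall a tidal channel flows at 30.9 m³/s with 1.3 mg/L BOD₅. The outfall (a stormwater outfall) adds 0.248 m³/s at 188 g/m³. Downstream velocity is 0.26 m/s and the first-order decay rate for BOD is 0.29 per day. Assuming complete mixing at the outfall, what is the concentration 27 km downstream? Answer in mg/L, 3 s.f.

1.97 mg/L

After complete mixing, C₀ = (0.248·188 + 30.9·1.3) / 31.15 = 2.787 mg/L.
Travel time t = 2.7e+04 m / 0.26 m/s = 1.038e+05 s = 1.202 d.
C = 2.787·exp(−0.29·1.202) = 2.787·0.7057 = 1.966 mg/L.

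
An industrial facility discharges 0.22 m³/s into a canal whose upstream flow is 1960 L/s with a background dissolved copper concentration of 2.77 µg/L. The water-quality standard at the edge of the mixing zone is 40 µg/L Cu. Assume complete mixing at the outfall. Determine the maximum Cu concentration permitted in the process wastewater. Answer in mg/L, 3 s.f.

0.372 mg/L

1960 L/s = 1.96 m³/s.
2.77 µg/L = 0.00277 mg/L.
40 µg/L = 0.04 mg/L.
Mass balance: 0.04·2.18 = 0.22·Cₑ + 1.96·0.00277.
Cₑ = (0.0872 − 0.005429) / 0.22 = 0.3717 mg/L.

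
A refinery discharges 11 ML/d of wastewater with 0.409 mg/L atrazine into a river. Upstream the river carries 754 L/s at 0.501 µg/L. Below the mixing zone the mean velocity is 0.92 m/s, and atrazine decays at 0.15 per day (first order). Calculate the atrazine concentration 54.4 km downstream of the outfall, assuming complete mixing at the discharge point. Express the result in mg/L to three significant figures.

11 ML/d = 0.1273 m³/s.
754 L/s = 0.754 m³/s.
0.501 µg/L = 0.000501 mg/L.
After complete mixing, C₀ = (0.1273·0.409 + 0.754·0.000501) / 0.8813 = 0.05951 mg/L.
Travel time t = 5.44e+04 m / 0.92 m/s = 5.913e+04 s = 0.6844 d.
C = 0.05951·exp(−0.15·0.6844) = 0.05951·0.9024 = 0.05371 mg/L.

0.0537 mg/L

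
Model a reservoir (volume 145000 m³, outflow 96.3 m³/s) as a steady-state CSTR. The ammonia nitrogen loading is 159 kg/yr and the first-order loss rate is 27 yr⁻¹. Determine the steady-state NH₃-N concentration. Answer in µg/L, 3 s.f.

Outflow Q = 96.3 m³/s × 3.156e+07 s/yr = 3.039e+09 m³/yr.
Steady-state CSTR mass balance: W = Q·C + k·V·C, so C = W/(Q + kV).
Q + kV = 3.039e+09 + 27·145000 = 3.043e+09 m³/yr.
C = 159/3.043e+09 = 5.225e-08 kg/m³ = 5.225e-05 mg/L = 0.05225 µg/L.

0.0523 µg/L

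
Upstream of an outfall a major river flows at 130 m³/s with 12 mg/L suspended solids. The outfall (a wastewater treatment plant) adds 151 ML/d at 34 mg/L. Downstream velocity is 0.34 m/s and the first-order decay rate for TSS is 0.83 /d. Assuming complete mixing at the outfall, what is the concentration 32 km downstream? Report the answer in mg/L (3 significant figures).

4.98 mg/L

151 ML/d = 1.748 m³/s.
After complete mixing, C₀ = (1.748·34 + 130·12) / 131.7 = 12.29 mg/L.
Travel time t = 3.2e+04 m / 0.34 m/s = 9.412e+04 s = 1.089 d.
C = 12.29·exp(−0.83·1.089) = 12.29·0.4049 = 4.977 mg/L.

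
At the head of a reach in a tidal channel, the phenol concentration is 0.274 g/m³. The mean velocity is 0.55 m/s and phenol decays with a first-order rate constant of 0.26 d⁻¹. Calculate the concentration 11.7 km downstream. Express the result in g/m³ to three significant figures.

0.257 g/m³

Travel time t = 11.7 km / 0.55 m/s = 1.17e+04/0.55 = 2.127e+04 s = 0.2462 d.
First-order decay: C = 0.274·exp(−0.26·0.2462) = 0.274·0.938 = 0.257 g/m³.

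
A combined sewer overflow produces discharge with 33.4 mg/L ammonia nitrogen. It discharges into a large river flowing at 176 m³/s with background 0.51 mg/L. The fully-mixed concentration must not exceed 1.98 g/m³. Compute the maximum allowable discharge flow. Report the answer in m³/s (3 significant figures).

8.23 m³/s

Mass balance at complete mixing: C_std·(Q_w + Q_r) = Q_w·C_e + Q_r·C_b.
Rearranging, Q_w = Q_r·(C_std − C_b)/(C_e − C_std) = 176·(1.98 − 0.51) / (33.4 − 1.98) = 8.234 m³/s.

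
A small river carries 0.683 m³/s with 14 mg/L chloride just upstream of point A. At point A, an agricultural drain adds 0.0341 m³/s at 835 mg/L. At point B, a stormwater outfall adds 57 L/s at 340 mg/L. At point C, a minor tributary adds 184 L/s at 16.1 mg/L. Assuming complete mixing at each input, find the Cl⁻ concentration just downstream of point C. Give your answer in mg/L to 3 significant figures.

After input A: C = (0.683·14 + 0.0341·835) / 0.7171 = 53.04 mg/L.
57 L/s = 0.057 m³/s.
After input B: C = (0.7171·53.04 + 0.057·340) / 0.7741 = 74.17 mg/L.
184 L/s = 0.184 m³/s.
After input C: C = (0.7741·74.17 + 0.184·16.1) / 0.9581 = 63.02 mg/L.

63.0 mg/L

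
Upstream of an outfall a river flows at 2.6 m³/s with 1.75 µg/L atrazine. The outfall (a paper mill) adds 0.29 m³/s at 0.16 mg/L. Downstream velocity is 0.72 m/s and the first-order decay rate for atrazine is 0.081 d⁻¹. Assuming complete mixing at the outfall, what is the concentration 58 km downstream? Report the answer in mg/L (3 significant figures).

1.75 µg/L = 0.00175 mg/L.
After complete mixing, C₀ = (0.29·0.16 + 2.6·0.00175) / 2.89 = 0.01763 mg/L.
Travel time t = 5.8e+04 m / 0.72 m/s = 8.056e+04 s = 0.9324 d.
C = 0.01763·exp(−0.081·0.9324) = 0.01763·0.9273 = 0.01635 mg/L.

0.0163 mg/L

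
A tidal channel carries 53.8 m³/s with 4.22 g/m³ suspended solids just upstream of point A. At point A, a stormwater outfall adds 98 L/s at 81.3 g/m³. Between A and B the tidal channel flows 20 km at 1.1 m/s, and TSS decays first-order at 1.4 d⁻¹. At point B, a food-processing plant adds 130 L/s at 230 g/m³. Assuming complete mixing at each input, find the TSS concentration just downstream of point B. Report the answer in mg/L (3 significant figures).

3.79 mg/L

98 L/s = 0.098 m³/s.
After input A: C = (53.8·4.22 + 0.098·81.3) / 53.9 = 4.36 mg/L.
Over the 20 km reach to input B (t = 1.818e+04 s = 0.2104 d), decay gives C = 4.36·exp(−1.4·0.2104) = 3.248 mg/L.
130 L/s = 0.13 m³/s.
After input B: C = (53.9·3.248 + 0.13·230) / 54.03 = 3.793 mg/L.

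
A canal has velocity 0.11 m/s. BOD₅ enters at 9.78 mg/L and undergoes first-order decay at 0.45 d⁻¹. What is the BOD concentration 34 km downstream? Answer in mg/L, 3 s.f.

1.96 mg/L

Travel time t = 34 km / 0.11 m/s = 3.4e+04/0.11 = 3.091e+05 s = 3.577 d.
First-order decay: C = 9.78·exp(−0.45·3.577) = 9.78·0.1999 = 1.955 mg/L.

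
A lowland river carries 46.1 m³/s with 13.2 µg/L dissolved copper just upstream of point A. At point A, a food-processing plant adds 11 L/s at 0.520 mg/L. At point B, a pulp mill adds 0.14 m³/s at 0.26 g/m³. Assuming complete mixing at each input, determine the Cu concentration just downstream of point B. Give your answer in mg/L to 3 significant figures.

13.2 µg/L = 0.0132 mg/L.
11 L/s = 0.011 m³/s.
After input A: C = (46.1·0.0132 + 0.011·0.52) / 46.11 = 0.01332 mg/L.
After input B: C = (46.11·0.01332 + 0.14·0.26) / 46.25 = 0.01407 mg/L.

0.0141 mg/L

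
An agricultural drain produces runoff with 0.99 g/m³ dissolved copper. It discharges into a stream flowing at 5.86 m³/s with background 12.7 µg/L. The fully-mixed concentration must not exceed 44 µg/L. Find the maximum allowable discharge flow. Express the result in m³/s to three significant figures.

0.194 m³/s

12.7 µg/L = 0.0127 mg/L.
44 µg/L = 0.044 mg/L.
Mass balance at complete mixing: C_std·(Q_w + Q_r) = Q_w·C_e + Q_r·C_b.
Rearranging, Q_w = Q_r·(C_std − C_b)/(C_e − C_std) = 5.86·(0.044 − 0.0127) / (0.99 − 0.044) = 0.1939 m³/s.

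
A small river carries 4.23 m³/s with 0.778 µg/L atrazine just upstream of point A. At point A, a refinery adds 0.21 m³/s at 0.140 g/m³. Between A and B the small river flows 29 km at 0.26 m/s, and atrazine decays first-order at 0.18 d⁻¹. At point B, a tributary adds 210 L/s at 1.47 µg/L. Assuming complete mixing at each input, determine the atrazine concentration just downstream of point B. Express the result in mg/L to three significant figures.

0.778 µg/L = 0.000778 mg/L.
After input A: C = (4.23·0.000778 + 0.21·0.14) / 4.44 = 0.007363 mg/L.
Over the 29 km reach to input B (t = 1.115e+05 s = 1.291 d), decay gives C = 0.007363·exp(−0.18·1.291) = 0.005836 mg/L.
210 L/s = 0.21 m³/s.
1.47 µg/L = 0.00147 mg/L.
After input B: C = (4.44·0.005836 + 0.21·0.00147) / 4.65 = 0.005639 mg/L.

0.00564 mg/L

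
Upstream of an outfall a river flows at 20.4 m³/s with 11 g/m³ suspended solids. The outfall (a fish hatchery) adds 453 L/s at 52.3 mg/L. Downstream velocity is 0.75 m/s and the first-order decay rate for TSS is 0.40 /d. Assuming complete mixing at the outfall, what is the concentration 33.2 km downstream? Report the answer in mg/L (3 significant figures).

9.69 mg/L

453 L/s = 0.453 m³/s.
After complete mixing, C₀ = (0.453·52.3 + 20.4·11) / 20.85 = 11.9 mg/L.
Travel time t = 3.32e+04 m / 0.75 m/s = 4.427e+04 s = 0.5123 d.
C = 11.9·exp(−0.40·0.5123) = 11.9·0.8147 = 9.693 mg/L.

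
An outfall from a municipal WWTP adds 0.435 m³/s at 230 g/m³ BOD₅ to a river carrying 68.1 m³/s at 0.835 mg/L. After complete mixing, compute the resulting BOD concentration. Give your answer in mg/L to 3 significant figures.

Conservation of mass across the mixing zone: C = (0.435·230 + 68.1·0.835) / (0.435 + 68.1) = 156.9/68.53 = 2.29 mg/L.

2.29 mg/L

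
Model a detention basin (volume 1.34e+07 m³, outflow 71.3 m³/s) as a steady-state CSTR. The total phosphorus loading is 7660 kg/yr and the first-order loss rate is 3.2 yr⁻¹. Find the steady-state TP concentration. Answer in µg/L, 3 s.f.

Outflow Q = 71.3 m³/s × 3.156e+07 s/yr = 2.25e+09 m³/yr.
Steady-state CSTR mass balance: W = Q·C + k·V·C, so C = W/(Q + kV).
Q + kV = 2.25e+09 + 3.2·1.34e+07 = 2.293e+09 m³/yr.
C = 7660/2.293e+09 = 3.341e-06 kg/m³ = 0.003341 mg/L = 3.341 µg/L.

3.34 µg/L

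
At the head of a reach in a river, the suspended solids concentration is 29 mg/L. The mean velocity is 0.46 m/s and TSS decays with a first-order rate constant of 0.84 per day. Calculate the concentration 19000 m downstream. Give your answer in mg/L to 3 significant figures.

Travel time t = 19000 m / 0.46 m/s = 1.9e+04/0.46 = 4.13e+04 s = 0.4781 d.
First-order decay: C = 29·exp(−0.84·0.4781) = 29·0.6693 = 19.41 mg/L.

19.4 mg/L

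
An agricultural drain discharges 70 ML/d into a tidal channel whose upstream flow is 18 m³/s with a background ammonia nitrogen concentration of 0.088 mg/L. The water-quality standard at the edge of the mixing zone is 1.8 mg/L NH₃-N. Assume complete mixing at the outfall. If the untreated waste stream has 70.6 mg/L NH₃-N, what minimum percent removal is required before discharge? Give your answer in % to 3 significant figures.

70 ML/d = 0.8102 m³/s.
Mass balance: 1.8·18.81 = 0.8102·Cₑ + 18·0.088.
Cₑ = (33.86 − 1.584) / 0.8102 = 39.84 mg/L.
Required removal = 1 − 39.84/70.6 = 43.58 %.

43.6 %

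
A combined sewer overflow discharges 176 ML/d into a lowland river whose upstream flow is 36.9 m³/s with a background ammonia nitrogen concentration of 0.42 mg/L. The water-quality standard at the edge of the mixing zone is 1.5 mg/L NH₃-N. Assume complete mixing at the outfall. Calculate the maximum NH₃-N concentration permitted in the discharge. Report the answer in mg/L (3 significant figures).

21.1 mg/L

176 ML/d = 2.037 m³/s.
Mass balance: 1.5·38.94 = 2.037·Cₑ + 36.9·0.42.
Cₑ = (58.41 − 15.5) / 2.037 = 21.06 mg/L.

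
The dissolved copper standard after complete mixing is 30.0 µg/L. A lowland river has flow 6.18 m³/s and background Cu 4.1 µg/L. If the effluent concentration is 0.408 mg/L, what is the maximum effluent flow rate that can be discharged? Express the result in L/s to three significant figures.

4.1 µg/L = 0.0041 mg/L.
30.0 µg/L = 0.03 mg/L.
Mass balance at complete mixing: C_std·(Q_w + Q_r) = Q_w·C_e + Q_r·C_b.
Rearranging, Q_w = Q_r·(C_std − C_b)/(C_e − C_std) = 6.18·(0.03 − 0.0041) / (0.408 − 0.03) = 0.4234 m³/s.
= 423.4 L/s.

423 L/s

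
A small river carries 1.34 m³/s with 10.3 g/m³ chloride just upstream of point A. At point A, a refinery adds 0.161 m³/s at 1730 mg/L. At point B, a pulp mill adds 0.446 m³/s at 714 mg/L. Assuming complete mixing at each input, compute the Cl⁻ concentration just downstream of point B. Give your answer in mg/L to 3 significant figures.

After input A: C = (1.34·10.3 + 0.161·1730) / 1.501 = 194.8 mg/L.
After input B: C = (1.501·194.8 + 0.446·714) / 1.947 = 313.7 mg/L.

314 mg/L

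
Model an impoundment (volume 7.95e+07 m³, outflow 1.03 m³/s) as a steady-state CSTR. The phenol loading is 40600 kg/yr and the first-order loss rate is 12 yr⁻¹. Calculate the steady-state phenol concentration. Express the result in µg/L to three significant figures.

Outflow Q = 1.03 m³/s × 3.156e+07 s/yr = 3.25e+07 m³/yr.
Steady-state CSTR mass balance: W = Q·C + k·V·C, so C = W/(Q + kV).
Q + kV = 3.25e+07 + 12·7.95e+07 = 9.865e+08 m³/yr.
C = 40600/9.865e+08 = 4.116e-05 kg/m³ = 0.04116 mg/L = 41.16 µg/L.

41.2 µg/L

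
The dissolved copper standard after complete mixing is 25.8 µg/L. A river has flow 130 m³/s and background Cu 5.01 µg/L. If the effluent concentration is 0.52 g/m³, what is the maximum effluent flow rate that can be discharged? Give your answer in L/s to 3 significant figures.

5470 L/s

5.01 µg/L = 0.00501 mg/L.
25.8 µg/L = 0.0258 mg/L.
Mass balance at complete mixing: C_std·(Q_w + Q_r) = Q_w·C_e + Q_r·C_b.
Rearranging, Q_w = Q_r·(C_std − C_b)/(C_e − C_std) = 130·(0.0258 − 0.00501) / (0.52 − 0.0258) = 5.469 m³/s.
= 5469 L/s.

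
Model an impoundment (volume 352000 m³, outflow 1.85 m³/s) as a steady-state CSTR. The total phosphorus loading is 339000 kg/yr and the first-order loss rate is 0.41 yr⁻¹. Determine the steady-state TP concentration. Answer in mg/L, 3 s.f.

5.79 mg/L

Outflow Q = 1.85 m³/s × 3.156e+07 s/yr = 5.838e+07 m³/yr.
Steady-state CSTR mass balance: W = Q·C + k·V·C, so C = W/(Q + kV).
Q + kV = 5.838e+07 + 0.41·352000 = 5.853e+07 m³/yr.
C = 339000/5.853e+07 = 0.005792 kg/m³ = 5.792 mg/L.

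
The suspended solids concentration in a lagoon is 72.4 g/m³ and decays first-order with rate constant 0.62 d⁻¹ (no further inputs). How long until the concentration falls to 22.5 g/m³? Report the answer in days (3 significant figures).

t = ln(C₀/C)/k = ln(72.4/22.5)/0.62 = 1.169/0.62 = 1.885 d.

1.88 d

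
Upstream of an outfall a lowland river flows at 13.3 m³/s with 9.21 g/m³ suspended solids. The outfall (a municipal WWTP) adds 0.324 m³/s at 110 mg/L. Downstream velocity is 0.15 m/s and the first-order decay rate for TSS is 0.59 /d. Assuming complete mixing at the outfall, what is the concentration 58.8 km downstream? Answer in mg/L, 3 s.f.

After complete mixing, C₀ = (0.324·110 + 13.3·9.21) / 13.62 = 11.61 mg/L.
Travel time t = 5.88e+04 m / 0.15 m/s = 3.92e+05 s = 4.537 d.
C = 11.61·exp(−0.59·4.537) = 11.61·0.06878 = 0.7983 mg/L.

0.798 mg/L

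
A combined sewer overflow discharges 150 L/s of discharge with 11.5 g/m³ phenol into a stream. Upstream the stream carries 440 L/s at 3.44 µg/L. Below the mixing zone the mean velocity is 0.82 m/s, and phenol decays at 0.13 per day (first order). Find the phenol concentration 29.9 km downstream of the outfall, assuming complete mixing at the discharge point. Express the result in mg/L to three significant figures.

150 L/s = 0.15 m³/s.
440 L/s = 0.44 m³/s.
3.44 µg/L = 0.00344 mg/L.
After complete mixing, C₀ = (0.15·11.5 + 0.44·0.00344) / 0.59 = 2.926 mg/L.
Travel time t = 2.99e+04 m / 0.82 m/s = 3.646e+04 s = 0.422 d.
C = 2.926·exp(−0.13·0.422) = 2.926·0.9466 = 2.77 mg/L.

2.77 mg/L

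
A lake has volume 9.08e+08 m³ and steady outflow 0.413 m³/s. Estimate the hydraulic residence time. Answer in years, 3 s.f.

Q = 0.413 m³/s × 3.156e+07 s/yr = 1.303e+07 m³/yr.
Hydraulic residence time τ = V/Q = 9.08e+08/1.303e+07 = 69.67 yr.

69.7 yr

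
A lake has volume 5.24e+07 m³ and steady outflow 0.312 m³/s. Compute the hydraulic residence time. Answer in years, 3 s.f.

Q = 0.312 m³/s × 3.156e+07 s/yr = 9.846e+06 m³/yr.
Hydraulic residence time τ = V/Q = 5.24e+07/9.846e+06 = 5.322 yr.

5.32 yr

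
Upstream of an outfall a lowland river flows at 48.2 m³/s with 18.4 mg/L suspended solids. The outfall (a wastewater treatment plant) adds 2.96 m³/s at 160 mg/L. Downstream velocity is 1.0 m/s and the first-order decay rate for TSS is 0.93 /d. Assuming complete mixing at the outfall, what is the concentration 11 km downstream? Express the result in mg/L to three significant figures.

After complete mixing, C₀ = (2.96·160 + 48.2·18.4) / 51.16 = 26.59 mg/L.
Travel time t = 1.1e+04 m / 1.0 m/s = 1.1e+04 s = 0.1273 d.
C = 26.59·exp(−0.93·0.1273) = 26.59·0.8883 = 23.62 mg/L.

23.6 mg/L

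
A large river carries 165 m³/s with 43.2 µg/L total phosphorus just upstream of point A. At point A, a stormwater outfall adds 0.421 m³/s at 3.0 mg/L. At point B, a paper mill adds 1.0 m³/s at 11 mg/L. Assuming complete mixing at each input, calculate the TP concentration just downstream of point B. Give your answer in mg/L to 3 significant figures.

0.117 mg/L

43.2 µg/L = 0.0432 mg/L.
After input A: C = (165·0.0432 + 0.421·3) / 165.4 = 0.05073 mg/L.
After input B: C = (165.4·0.05073 + 1·11) / 166.4 = 0.1165 mg/L.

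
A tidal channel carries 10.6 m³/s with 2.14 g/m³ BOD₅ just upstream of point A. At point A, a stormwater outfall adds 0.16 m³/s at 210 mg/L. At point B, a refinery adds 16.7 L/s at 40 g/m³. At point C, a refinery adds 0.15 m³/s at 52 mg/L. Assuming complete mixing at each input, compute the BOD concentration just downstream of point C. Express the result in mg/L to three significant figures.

After input A: C = (10.6·2.14 + 0.16·210) / 10.76 = 5.231 mg/L.
16.7 L/s = 0.0167 m³/s.
After input B: C = (10.76·5.231 + 0.0167·40) / 10.78 = 5.285 mg/L.
After input C: C = (10.78·5.285 + 0.15·52) / 10.93 = 5.926 mg/L.

5.93 mg/L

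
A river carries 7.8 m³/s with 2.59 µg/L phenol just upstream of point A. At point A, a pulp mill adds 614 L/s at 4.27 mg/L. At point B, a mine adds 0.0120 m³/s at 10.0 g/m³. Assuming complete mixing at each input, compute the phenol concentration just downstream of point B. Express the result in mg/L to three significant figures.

2.59 µg/L = 0.00259 mg/L.
614 L/s = 0.614 m³/s.
After input A: C = (7.8·0.00259 + 0.614·4.27) / 8.414 = 0.314 mg/L.
After input B: C = (8.414·0.314 + 0.012·10) / 8.426 = 0.3278 mg/L.

0.328 mg/L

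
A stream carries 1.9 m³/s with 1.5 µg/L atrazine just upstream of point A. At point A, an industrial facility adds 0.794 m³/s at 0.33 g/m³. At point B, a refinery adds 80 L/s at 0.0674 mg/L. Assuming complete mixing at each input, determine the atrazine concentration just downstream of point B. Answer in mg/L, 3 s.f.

1.5 µg/L = 0.0015 mg/L.
After input A: C = (1.9·0.0015 + 0.794·0.33) / 2.694 = 0.09832 mg/L.
80 L/s = 0.08 m³/s.
After input B: C = (2.694·0.09832 + 0.08·0.0674) / 2.774 = 0.09743 mg/L.

0.0974 mg/L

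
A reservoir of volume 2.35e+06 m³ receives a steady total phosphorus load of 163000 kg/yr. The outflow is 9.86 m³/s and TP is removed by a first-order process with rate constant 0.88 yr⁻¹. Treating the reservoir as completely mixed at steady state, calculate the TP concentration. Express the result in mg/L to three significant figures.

Outflow Q = 9.86 m³/s × 3.156e+07 s/yr = 3.112e+08 m³/yr.
Steady-state CSTR mass balance: W = Q·C + k·V·C, so C = W/(Q + kV).
Q + kV = 3.112e+08 + 0.88·2.35e+06 = 3.132e+08 m³/yr.
C = 163000/3.132e+08 = 0.0005204 kg/m³ = 0.5204 mg/L.

0.520 mg/L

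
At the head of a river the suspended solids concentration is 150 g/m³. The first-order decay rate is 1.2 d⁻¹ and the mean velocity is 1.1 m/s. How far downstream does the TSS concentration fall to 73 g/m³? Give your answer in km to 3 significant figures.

57.0 km

From C = C₀·e^(−kt), t = ln(C₀/C)/k = ln(150/73)/1.2 = 0.7202/1.2 = 0.6001 d.
Distance = v·t = 1.1 m/s × 5.185e+04 s = 5.704e+04 m = 57.04 km.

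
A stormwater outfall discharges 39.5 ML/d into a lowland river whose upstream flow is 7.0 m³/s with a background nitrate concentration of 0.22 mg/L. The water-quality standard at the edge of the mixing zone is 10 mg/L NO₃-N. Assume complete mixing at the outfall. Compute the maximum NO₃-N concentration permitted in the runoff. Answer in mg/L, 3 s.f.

160 mg/L

39.5 ML/d = 0.4572 m³/s.
Mass balance: 10·7.457 = 0.4572·Cₑ + 7·0.22.
Cₑ = (74.57 − 1.54) / 0.4572 = 159.7 mg/L.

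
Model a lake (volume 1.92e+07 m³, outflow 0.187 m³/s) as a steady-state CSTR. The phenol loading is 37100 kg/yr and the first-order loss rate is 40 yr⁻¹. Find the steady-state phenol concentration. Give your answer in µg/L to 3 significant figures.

47.9 µg/L

Outflow Q = 0.187 m³/s × 3.156e+07 s/yr = 5.901e+06 m³/yr.
Steady-state CSTR mass balance: W = Q·C + k·V·C, so C = W/(Q + kV).
Q + kV = 5.901e+06 + 40·1.92e+07 = 7.739e+08 m³/yr.
C = 37100/7.739e+08 = 4.794e-05 kg/m³ = 0.04794 mg/L = 47.94 µg/L.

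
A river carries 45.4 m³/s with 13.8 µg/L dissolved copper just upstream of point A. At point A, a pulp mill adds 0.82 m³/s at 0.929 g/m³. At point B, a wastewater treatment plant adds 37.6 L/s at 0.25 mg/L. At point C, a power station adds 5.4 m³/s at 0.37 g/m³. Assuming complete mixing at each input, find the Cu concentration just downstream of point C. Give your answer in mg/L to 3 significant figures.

0.0657 mg/L

13.8 µg/L = 0.0138 mg/L.
After input A: C = (45.4·0.0138 + 0.82·0.929) / 46.22 = 0.03004 mg/L.
37.6 L/s = 0.0376 m³/s.
After input B: C = (46.22·0.03004 + 0.0376·0.25) / 46.26 = 0.03022 mg/L.
After input C: C = (46.26·0.03022 + 5.4·0.37) / 51.66 = 0.06573 mg/L.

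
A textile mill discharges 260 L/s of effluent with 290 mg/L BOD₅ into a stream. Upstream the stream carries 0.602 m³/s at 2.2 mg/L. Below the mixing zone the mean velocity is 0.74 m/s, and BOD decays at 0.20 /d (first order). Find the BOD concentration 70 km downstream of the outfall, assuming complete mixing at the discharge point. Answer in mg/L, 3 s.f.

71.5 mg/L

260 L/s = 0.26 m³/s.
After complete mixing, C₀ = (0.26·290 + 0.602·2.2) / 0.862 = 89.01 mg/L.
Travel time t = 7e+04 m / 0.74 m/s = 9.459e+04 s = 1.095 d.
C = 89.01·exp(−0.20·1.095) = 89.01·0.8033 = 71.5 mg/L.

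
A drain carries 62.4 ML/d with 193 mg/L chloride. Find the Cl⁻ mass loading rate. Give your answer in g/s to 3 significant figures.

62.4 ML/d = 0.7222 m³/s.
Mass flux = Q·C = 0.7222 m³/s × 193 g/m³ = 139.4 g/s.

139 g/s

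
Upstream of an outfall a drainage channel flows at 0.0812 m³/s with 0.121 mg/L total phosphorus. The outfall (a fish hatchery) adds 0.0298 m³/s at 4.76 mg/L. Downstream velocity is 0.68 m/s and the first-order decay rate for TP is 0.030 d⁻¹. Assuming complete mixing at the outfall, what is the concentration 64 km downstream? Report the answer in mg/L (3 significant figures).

1.32 mg/L

After complete mixing, C₀ = (0.0298·4.76 + 0.0812·0.121) / 0.111 = 1.366 mg/L.
Travel time t = 6.4e+04 m / 0.68 m/s = 9.412e+04 s = 1.089 d.
C = 1.366·exp(−0.030·1.089) = 1.366·0.9678 = 1.322 mg/L.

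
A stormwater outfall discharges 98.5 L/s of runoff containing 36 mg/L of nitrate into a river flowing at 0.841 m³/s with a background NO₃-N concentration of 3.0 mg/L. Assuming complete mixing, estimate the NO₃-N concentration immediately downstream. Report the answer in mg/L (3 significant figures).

98.5 L/s = 0.0985 m³/s.
Flow-weighted mixing gives C = (0.0985·36 + 0.841·3) / (0.0985 + 0.841) = 6.069/0.9395 = 6.46 mg/L.

6.46 mg/L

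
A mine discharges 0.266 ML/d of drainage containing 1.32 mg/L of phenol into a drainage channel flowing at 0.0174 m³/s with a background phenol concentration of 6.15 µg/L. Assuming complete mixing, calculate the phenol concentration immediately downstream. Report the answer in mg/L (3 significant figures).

0.266 ML/d = 0.003079 m³/s.
6.15 µg/L = 0.00615 mg/L.
By mass balance at complete mixing, C = (0.003079·1.32 + 0.0174·0.00615) / (0.003079 + 0.0174) = 0.004171/0.02048 = 0.2037 mg/L.

0.204 mg/L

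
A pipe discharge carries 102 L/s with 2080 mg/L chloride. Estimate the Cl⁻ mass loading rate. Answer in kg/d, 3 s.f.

102 L/s = 0.102 m³/s.
Mass flux = Q·C = 0.102 m³/s × 2080 g/m³ = 212.2 g/s.
= 212.2 g/s × 86.4 = 1.833e+04 kg/d.

18300 kg/d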